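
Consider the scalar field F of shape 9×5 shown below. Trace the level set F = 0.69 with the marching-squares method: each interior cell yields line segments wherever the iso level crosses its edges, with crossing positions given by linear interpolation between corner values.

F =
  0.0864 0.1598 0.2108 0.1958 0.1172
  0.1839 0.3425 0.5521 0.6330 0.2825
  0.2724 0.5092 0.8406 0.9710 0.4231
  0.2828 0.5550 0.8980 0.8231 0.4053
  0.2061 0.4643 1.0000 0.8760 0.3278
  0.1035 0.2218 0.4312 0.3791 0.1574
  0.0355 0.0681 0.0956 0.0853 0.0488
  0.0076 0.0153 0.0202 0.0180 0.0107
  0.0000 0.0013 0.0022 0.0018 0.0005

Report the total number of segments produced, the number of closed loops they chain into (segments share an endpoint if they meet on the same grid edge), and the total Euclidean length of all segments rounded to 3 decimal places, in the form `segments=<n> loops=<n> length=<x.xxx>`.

segments=10 loops=1 length=9.061

cell (1,1): code 0100 → (1.478,2.000)–(2.000,1.546)
cell (1,2): code 1100 → (1.169,3.000)–(1.478,2.000)
cell (1,3): code 1000 → (2.000,3.513)–(1.169,3.000)
cell (2,1): code 0110 → (2.000,1.546)–(3.000,1.394)
cell (2,3): code 1001 → (3.000,3.319)–(2.000,3.513)
cell (3,1): code 0110 → (3.000,1.394)–(4.000,1.421)
cell (3,3): code 1001 → (4.000,3.339)–(3.000,3.319)
cell (4,1): code 0010 → (4.000,1.421)–(4.545,2.000)
cell (4,2): code 0011 → (4.545,2.000)–(4.374,3.000)
cell (4,3): code 0001 → (4.374,3.000)–(4.000,3.339)
total: 10 segments, chained into 1 closed loop(s), length Σ = 9.061065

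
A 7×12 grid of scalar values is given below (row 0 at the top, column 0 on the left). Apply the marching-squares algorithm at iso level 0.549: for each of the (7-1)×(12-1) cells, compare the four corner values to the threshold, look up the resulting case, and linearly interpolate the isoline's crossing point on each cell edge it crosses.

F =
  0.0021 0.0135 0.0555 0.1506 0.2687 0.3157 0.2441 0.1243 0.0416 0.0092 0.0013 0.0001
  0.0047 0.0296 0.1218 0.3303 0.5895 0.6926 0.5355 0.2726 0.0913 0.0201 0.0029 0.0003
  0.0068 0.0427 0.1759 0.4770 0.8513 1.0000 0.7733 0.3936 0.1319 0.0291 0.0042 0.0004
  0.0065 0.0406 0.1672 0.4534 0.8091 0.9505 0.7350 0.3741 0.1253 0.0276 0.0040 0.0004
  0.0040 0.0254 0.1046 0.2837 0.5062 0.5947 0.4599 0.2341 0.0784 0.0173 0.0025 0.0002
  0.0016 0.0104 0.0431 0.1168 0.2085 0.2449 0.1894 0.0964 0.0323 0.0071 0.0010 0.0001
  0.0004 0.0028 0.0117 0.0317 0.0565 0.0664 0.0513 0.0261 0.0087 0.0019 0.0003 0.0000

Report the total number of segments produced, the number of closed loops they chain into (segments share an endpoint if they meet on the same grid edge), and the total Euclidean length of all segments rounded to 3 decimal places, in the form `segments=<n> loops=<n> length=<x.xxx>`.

cell (0,3): code 0100 → (0.874,4.000)–(1.000,3.844)
cell (0,4): code 1100 → (0.619,5.000)–(0.874,4.000)
cell (0,5): code 1000 → (1.000,5.914)–(0.619,5.000)
cell (1,3): code 0110 → (1.000,3.844)–(2.000,3.192)
cell (1,5): code 1101 → (1.057,6.000)–(1.000,5.914)
cell (1,6): code 1000 → (2.000,6.591)–(1.057,6.000)
cell (2,3): code 0110 → (2.000,3.192)–(3.000,3.269)
cell (2,6): code 1001 → (3.000,6.515)–(2.000,6.591)
cell (3,3): code 0010 → (3.000,3.269)–(3.859,4.000)
cell (3,4): code 0111 → (3.859,4.000)–(4.000,4.484)
cell (3,5): code 1011 → (4.000,5.339)–(3.676,6.000)
cell (3,6): code 0001 → (3.676,6.000)–(3.000,6.515)
cell (4,4): code 0010 → (4.000,4.484)–(4.131,5.000)
cell (4,5): code 0001 → (4.131,5.000)–(4.000,5.339)
total: 14 segments, chained into 1 closed loop(s), length Σ = 10.752129

segments=14 loops=1 length=10.752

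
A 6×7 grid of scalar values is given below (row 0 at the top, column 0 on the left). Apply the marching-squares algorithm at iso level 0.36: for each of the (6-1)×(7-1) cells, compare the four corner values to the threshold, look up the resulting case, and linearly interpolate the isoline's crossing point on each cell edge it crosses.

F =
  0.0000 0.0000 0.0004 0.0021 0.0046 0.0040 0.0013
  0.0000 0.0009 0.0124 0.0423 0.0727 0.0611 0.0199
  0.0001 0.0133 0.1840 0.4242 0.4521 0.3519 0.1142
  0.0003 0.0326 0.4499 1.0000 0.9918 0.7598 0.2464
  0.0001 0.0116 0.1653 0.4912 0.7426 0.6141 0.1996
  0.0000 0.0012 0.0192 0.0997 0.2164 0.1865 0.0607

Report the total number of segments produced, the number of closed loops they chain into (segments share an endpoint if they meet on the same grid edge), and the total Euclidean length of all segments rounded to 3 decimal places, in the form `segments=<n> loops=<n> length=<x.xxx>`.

segments=14 loops=1 length=10.757

cell (1,2): code 0100 → (1.832,3.000)–(2.000,2.733)
cell (1,3): code 1100 → (1.757,4.000)–(1.832,3.000)
cell (1,4): code 1000 → (2.000,4.919)–(1.757,4.000)
cell (2,1): code 0100 → (2.662,2.000)–(3.000,1.785)
cell (2,2): code 1110 → (2.000,2.733)–(2.662,2.000)
cell (2,4): code 1101 → (2.020,5.000)–(2.000,4.919)
cell (2,5): code 1000 → (3.000,5.779)–(2.020,5.000)
cell (3,1): code 0010 → (3.000,1.785)–(3.316,2.000)
cell (3,2): code 0111 → (3.316,2.000)–(4.000,2.597)
cell (3,5): code 1001 → (4.000,5.613)–(3.000,5.779)
cell (4,2): code 0010 → (4.000,2.597)–(4.335,3.000)
cell (4,3): code 0011 → (4.335,3.000)–(4.727,4.000)
cell (4,4): code 0011 → (4.727,4.000)–(4.594,5.000)
cell (4,5): code 0001 → (4.594,5.000)–(4.000,5.613)
total: 14 segments, chained into 1 closed loop(s), length Σ = 10.757301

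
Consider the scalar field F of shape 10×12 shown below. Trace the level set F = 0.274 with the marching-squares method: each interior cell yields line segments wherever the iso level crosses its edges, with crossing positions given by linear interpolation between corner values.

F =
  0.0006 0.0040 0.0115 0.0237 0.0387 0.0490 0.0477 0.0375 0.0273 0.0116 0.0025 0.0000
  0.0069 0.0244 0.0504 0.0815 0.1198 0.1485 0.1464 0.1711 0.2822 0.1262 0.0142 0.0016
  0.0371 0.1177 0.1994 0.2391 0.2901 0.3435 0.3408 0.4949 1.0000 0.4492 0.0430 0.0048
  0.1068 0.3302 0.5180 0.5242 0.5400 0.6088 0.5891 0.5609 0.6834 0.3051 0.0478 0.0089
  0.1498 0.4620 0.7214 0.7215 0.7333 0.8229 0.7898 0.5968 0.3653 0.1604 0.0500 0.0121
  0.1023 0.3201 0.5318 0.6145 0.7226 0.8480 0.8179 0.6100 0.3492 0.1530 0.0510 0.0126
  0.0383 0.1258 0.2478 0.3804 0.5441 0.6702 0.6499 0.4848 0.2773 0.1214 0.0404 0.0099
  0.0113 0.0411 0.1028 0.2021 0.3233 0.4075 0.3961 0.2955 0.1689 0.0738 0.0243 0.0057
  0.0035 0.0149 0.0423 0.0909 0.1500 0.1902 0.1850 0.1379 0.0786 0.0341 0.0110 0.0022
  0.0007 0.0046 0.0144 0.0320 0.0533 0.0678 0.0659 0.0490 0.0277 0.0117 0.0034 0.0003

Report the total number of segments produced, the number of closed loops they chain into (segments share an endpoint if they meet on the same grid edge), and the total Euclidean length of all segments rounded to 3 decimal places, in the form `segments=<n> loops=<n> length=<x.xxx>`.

segments=32 loops=1 length=24.556

cell (0,7): code 0100 → (0.968,8.000)–(1.000,7.926)
cell (0,8): code 1000 → (1.000,8.053)–(0.968,8.000)
cell (1,3): code 0100 → (1.905,4.000)–(2.000,3.684)
cell (1,4): code 1100 → (1.644,5.000)–(1.905,4.000)
cell (1,5): code 1100 → (1.656,6.000)–(1.644,5.000)
cell (1,6): code 1100 → (1.318,7.000)–(1.656,6.000)
cell (1,7): code 1110 → (1.000,7.926)–(1.318,7.000)
cell (1,8): code 1101 → (1.458,9.000)–(1.000,8.053)
cell (1,9): code 1000 → (2.000,9.431)–(1.458,9.000)
cell (2,0): code 0100 → (2.736,1.000)–(3.000,0.748)
cell (2,1): code 1100 → (2.234,2.000)–(2.736,1.000)
cell (2,2): code 1100 → (2.122,3.000)–(2.234,2.000)
cell (2,3): code 1110 → (2.000,3.684)–(2.122,3.000)
cell (2,9): code 1001 → (3.000,9.121)–(2.000,9.431)
cell (3,0): code 0110 → (3.000,0.748)–(4.000,0.398)
cell (3,8): code 1011 → (4.000,8.446)–(3.215,9.000)
cell (3,9): code 0001 → (3.215,9.000)–(3.000,9.121)
cell (4,0): code 0110 → (4.000,0.398)–(5.000,0.788)
cell (4,8): code 1001 → (5.000,8.383)–(4.000,8.446)
cell (5,0): code 0010 → (5.000,0.788)–(5.237,1.000)
cell (5,1): code 0011 → (5.237,1.000)–(5.908,2.000)
cell (5,2): code 0111 → (5.908,2.000)–(6.000,2.198)
cell (5,8): code 1001 → (6.000,8.021)–(5.000,8.383)
cell (6,2): code 0010 → (6.000,2.198)–(6.597,3.000)
cell (6,3): code 0111 → (6.597,3.000)–(7.000,3.593)
cell (6,7): code 1011 → (7.000,7.170)–(6.030,8.000)
cell (6,8): code 0001 → (6.030,8.000)–(6.000,8.021)
cell (7,3): code 0010 → (7.000,3.593)–(7.284,4.000)
cell (7,4): code 0011 → (7.284,4.000)–(7.614,5.000)
cell (7,5): code 0011 → (7.614,5.000)–(7.578,6.000)
cell (7,6): code 0011 → (7.578,6.000)–(7.136,7.000)
cell (7,7): code 0001 → (7.136,7.000)–(7.000,7.170)
total: 32 segments, chained into 1 closed loop(s), length Σ = 24.556084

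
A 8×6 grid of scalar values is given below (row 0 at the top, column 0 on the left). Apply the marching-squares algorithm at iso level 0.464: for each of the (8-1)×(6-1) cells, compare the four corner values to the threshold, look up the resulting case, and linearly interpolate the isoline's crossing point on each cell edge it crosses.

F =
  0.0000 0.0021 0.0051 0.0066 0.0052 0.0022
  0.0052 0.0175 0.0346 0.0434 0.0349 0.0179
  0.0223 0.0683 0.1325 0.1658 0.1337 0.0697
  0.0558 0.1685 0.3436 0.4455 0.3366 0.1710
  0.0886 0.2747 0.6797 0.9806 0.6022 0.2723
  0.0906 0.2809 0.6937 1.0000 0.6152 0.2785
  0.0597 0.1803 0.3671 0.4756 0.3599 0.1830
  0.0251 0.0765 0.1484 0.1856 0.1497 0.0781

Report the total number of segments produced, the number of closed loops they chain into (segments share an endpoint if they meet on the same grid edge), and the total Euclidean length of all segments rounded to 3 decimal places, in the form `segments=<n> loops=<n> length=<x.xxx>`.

cell (3,1): code 0100 → (3.358,2.000)–(4.000,1.467)
cell (3,2): code 1100 → (3.035,3.000)–(3.358,2.000)
cell (3,3): code 1100 → (3.480,4.000)–(3.035,3.000)
cell (3,4): code 1000 → (4.000,4.419)–(3.480,4.000)
cell (4,1): code 0110 → (4.000,1.467)–(5.000,1.444)
cell (4,4): code 1001 → (5.000,4.449)–(4.000,4.419)
cell (5,1): code 0010 → (5.000,1.444)–(5.703,2.000)
cell (5,2): code 0111 → (5.703,2.000)–(6.000,2.893)
cell (5,3): code 1011 → (6.000,3.100)–(5.592,4.000)
cell (5,4): code 0001 → (5.592,4.000)–(5.000,4.449)
cell (6,2): code 0010 → (6.000,2.893)–(6.040,3.000)
cell (6,3): code 0001 → (6.040,3.000)–(6.000,3.100)
total: 12 segments, chained into 1 closed loop(s), length Σ = 9.439439

segments=12 loops=1 length=9.439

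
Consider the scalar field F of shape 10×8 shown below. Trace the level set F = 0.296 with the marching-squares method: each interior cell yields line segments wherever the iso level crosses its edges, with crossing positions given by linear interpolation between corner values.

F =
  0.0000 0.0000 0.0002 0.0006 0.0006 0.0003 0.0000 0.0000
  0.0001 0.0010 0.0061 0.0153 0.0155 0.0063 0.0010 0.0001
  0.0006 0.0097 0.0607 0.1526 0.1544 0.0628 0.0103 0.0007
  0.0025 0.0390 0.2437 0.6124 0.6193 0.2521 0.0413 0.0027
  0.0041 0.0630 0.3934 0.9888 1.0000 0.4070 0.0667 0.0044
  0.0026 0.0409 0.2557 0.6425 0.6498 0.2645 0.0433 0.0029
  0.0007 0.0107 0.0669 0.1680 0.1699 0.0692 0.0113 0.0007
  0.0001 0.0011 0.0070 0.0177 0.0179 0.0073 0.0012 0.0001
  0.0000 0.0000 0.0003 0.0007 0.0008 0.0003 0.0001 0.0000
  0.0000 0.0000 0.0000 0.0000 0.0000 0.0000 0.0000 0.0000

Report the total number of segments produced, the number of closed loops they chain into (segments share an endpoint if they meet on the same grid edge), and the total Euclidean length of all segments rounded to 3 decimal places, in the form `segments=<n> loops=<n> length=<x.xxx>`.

segments=14 loops=1 length=10.899

cell (2,2): code 0100 → (2.312,3.000)–(3.000,2.142)
cell (2,3): code 1100 → (2.305,4.000)–(2.312,3.000)
cell (2,4): code 1000 → (3.000,4.880)–(2.305,4.000)
cell (3,1): code 0100 → (3.349,2.000)–(4.000,1.705)
cell (3,2): code 1110 → (3.000,2.142)–(3.349,2.000)
cell (3,4): code 1101 → (3.283,5.000)–(3.000,4.880)
cell (3,5): code 1000 → (4.000,5.326)–(3.283,5.000)
cell (4,1): code 0010 → (4.000,1.705)–(4.707,2.000)
cell (4,2): code 0111 → (4.707,2.000)–(5.000,2.104)
cell (4,4): code 1011 → (5.000,4.918)–(4.779,5.000)
cell (4,5): code 0001 → (4.779,5.000)–(4.000,5.326)
cell (5,2): code 0010 → (5.000,2.104)–(5.730,3.000)
cell (5,3): code 0011 → (5.730,3.000)–(5.737,4.000)
cell (5,4): code 0001 → (5.737,4.000)–(5.000,4.918)
total: 14 segments, chained into 1 closed loop(s), length Σ = 10.898733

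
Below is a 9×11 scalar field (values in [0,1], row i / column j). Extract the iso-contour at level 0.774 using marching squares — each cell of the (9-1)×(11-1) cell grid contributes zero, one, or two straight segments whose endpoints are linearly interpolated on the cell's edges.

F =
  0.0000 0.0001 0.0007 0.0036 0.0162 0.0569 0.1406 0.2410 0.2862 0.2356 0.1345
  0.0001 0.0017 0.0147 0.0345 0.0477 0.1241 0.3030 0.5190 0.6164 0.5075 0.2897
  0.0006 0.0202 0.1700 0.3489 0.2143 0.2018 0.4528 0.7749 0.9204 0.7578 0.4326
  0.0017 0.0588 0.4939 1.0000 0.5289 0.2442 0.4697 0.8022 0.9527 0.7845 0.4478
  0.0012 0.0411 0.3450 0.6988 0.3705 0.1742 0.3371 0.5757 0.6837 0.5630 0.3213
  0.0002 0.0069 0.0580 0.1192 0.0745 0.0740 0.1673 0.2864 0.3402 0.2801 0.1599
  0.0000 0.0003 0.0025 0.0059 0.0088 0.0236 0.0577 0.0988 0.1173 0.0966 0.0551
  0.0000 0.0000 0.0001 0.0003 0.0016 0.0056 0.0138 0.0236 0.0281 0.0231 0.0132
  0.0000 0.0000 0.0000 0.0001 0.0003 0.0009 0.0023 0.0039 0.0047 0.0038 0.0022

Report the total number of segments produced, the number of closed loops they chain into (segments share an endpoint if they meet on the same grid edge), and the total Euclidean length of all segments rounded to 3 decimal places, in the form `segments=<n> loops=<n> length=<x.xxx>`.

cell (1,6): code 0100 → (1.996,7.000)–(2.000,6.997)
cell (1,7): code 1100 → (1.518,8.000)–(1.996,7.000)
cell (1,8): code 1000 → (2.000,8.900)–(1.518,8.000)
cell (2,2): code 0100 → (2.653,3.000)–(3.000,2.553)
cell (2,3): code 1000 → (3.000,3.480)–(2.653,3.000)
cell (2,6): code 0110 → (2.000,6.997)–(3.000,6.915)
cell (2,8): code 1101 → (2.607,9.000)–(2.000,8.900)
cell (2,9): code 1000 → (3.000,9.031)–(2.607,9.000)
cell (3,2): code 0010 → (3.000,2.553)–(3.750,3.000)
cell (3,3): code 0001 → (3.750,3.000)–(3.000,3.480)
cell (3,6): code 0010 → (3.000,6.915)–(3.125,7.000)
cell (3,7): code 0011 → (3.125,7.000)–(3.664,8.000)
cell (3,8): code 0011 → (3.664,8.000)–(3.047,9.000)
cell (3,9): code 0001 → (3.047,9.000)–(3.000,9.031)
total: 14 segments, chained into 2 closed loop(s), length Σ = 9.586901

segments=14 loops=2 length=9.587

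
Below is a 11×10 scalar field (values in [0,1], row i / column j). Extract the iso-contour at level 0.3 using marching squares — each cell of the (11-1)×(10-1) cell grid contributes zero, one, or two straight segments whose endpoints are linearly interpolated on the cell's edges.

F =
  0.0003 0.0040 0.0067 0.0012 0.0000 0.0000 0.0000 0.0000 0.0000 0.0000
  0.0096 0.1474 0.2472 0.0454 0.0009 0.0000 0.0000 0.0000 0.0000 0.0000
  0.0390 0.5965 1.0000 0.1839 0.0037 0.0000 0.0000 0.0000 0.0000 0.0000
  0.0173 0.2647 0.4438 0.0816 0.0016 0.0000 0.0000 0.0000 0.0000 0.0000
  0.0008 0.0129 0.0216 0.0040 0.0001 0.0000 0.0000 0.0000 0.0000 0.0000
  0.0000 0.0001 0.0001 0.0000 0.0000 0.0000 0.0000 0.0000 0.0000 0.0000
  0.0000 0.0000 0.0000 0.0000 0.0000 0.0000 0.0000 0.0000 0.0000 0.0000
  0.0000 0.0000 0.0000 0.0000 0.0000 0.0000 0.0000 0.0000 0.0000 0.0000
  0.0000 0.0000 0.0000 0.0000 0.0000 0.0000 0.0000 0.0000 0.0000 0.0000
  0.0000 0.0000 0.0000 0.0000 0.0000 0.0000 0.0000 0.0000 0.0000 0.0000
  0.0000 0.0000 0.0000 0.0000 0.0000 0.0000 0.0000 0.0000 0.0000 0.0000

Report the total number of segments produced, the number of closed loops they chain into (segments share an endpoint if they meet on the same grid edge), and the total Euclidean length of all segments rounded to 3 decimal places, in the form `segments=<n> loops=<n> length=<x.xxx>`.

segments=8 loops=1 length=6.909

cell (1,0): code 0100 → (1.340,1.000)–(2.000,0.468)
cell (1,1): code 1100 → (1.070,2.000)–(1.340,1.000)
cell (1,2): code 1000 → (2.000,2.858)–(1.070,2.000)
cell (2,0): code 0010 → (2.000,0.468)–(2.894,1.000)
cell (2,1): code 0111 → (2.894,1.000)–(3.000,1.197)
cell (2,2): code 1001 → (3.000,2.397)–(2.000,2.858)
cell (3,1): code 0010 → (3.000,1.197)–(3.341,2.000)
cell (3,2): code 0001 → (3.341,2.000)–(3.000,2.397)
total: 8 segments, chained into 1 closed loop(s), length Σ = 6.908709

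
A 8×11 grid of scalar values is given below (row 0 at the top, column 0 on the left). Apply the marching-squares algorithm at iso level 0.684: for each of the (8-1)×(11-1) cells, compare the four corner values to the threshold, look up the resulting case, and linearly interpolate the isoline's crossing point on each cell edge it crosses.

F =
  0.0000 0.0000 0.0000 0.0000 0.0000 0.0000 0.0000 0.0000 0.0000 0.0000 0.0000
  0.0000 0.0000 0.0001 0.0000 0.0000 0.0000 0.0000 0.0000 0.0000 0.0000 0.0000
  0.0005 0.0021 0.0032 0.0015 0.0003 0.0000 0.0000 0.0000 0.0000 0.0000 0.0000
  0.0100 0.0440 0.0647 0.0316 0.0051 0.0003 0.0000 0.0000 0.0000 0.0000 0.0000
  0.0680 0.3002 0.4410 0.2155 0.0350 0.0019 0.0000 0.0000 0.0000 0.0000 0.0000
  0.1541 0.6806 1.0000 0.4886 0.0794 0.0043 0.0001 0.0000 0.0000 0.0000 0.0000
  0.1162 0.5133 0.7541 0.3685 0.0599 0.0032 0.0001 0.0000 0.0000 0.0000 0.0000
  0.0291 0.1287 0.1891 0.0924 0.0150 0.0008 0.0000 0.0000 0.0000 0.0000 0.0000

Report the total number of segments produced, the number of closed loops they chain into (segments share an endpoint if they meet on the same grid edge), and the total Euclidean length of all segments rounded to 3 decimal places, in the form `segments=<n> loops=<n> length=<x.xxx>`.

segments=6 loops=1 length=4.824

cell (4,1): code 0100 → (4.435,2.000)–(5.000,1.011)
cell (4,2): code 1000 → (5.000,2.618)–(4.435,2.000)
cell (5,1): code 0110 → (5.000,1.011)–(6.000,1.709)
cell (5,2): code 1001 → (6.000,2.182)–(5.000,2.618)
cell (6,1): code 0010 → (6.000,1.709)–(6.124,2.000)
cell (6,2): code 0001 → (6.124,2.000)–(6.000,2.182)
total: 6 segments, chained into 1 closed loop(s), length Σ = 4.824103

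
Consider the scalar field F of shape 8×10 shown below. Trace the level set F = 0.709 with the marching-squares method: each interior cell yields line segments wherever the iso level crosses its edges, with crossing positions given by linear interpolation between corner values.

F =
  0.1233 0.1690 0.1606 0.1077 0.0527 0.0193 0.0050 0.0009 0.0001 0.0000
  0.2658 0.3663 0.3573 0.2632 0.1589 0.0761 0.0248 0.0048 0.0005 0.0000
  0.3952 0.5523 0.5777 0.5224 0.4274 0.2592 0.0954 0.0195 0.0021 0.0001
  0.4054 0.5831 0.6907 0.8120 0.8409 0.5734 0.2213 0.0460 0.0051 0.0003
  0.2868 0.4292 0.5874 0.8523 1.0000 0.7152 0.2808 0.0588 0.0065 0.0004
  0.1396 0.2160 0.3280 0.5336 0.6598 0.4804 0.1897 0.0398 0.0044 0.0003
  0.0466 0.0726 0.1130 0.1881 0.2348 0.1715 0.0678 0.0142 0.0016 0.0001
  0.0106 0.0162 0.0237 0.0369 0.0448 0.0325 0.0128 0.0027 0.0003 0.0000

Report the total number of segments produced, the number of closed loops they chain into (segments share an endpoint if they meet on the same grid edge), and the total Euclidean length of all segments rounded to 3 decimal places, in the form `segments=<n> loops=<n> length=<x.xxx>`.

segments=10 loops=1 length=7.795

cell (2,2): code 0100 → (2.644,3.000)–(3.000,2.151)
cell (2,3): code 1100 → (2.681,4.000)–(2.644,3.000)
cell (2,4): code 1000 → (3.000,4.493)–(2.681,4.000)
cell (3,2): code 0110 → (3.000,2.151)–(4.000,2.459)
cell (3,4): code 1101 → (3.956,5.000)–(3.000,4.493)
cell (3,5): code 1000 → (4.000,5.014)–(3.956,5.000)
cell (4,2): code 0010 → (4.000,2.459)–(4.450,3.000)
cell (4,3): code 0011 → (4.450,3.000)–(4.855,4.000)
cell (4,4): code 0011 → (4.855,4.000)–(4.026,5.000)
cell (4,5): code 0001 → (4.026,5.000)–(4.000,5.014)
total: 10 segments, chained into 1 closed loop(s), length Σ = 7.794824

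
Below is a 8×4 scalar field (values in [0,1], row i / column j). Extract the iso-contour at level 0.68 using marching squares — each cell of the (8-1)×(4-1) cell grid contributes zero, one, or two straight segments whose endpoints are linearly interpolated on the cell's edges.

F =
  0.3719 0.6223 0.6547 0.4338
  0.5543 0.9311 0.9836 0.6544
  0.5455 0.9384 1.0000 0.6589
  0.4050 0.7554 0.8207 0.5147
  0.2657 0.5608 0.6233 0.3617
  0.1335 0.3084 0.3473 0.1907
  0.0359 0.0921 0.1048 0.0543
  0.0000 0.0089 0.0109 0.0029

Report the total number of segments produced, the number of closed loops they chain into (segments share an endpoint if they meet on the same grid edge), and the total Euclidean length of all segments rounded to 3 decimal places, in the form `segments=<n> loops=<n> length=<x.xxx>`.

cell (0,0): code 0100 → (0.187,1.000)–(1.000,0.334)
cell (0,1): code 1100 → (0.077,2.000)–(0.187,1.000)
cell (0,2): code 1000 → (1.000,2.922)–(0.077,2.000)
cell (1,0): code 0110 → (1.000,0.334)–(2.000,0.342)
cell (1,2): code 1001 → (2.000,2.938)–(1.000,2.922)
cell (2,0): code 0110 → (2.000,0.342)–(3.000,0.785)
cell (2,2): code 1001 → (3.000,2.460)–(2.000,2.938)
cell (3,0): code 0010 → (3.000,0.785)–(3.387,1.000)
cell (3,1): code 0011 → (3.387,1.000)–(3.713,2.000)
cell (3,2): code 0001 → (3.713,2.000)–(3.000,2.460)
total: 10 segments, chained into 1 closed loop(s), length Σ = 9.907388

segments=10 loops=1 length=9.907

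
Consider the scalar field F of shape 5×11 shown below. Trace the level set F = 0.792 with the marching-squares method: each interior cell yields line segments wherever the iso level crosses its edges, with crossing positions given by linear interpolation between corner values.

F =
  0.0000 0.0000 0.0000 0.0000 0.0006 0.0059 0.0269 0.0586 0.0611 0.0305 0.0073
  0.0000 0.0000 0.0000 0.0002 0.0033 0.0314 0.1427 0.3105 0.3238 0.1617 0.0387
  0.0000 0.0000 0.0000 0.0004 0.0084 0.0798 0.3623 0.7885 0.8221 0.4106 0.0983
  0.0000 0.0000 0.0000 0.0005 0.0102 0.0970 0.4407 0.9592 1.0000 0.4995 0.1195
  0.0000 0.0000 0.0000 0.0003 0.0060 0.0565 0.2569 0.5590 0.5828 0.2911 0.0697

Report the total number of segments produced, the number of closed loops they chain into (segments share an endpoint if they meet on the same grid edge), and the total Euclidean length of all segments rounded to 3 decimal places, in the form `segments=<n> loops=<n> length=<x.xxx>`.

segments=8 loops=1 length=5.367

cell (1,7): code 0100 → (1.940,8.000)–(2.000,7.104)
cell (1,8): code 1000 → (2.000,8.073)–(1.940,8.000)
cell (2,6): code 0100 → (2.021,7.000)–(3.000,6.678)
cell (2,7): code 1110 → (2.000,7.104)–(2.021,7.000)
cell (2,8): code 1001 → (3.000,8.416)–(2.000,8.073)
cell (3,6): code 0010 → (3.000,6.678)–(3.418,7.000)
cell (3,7): code 0011 → (3.418,7.000)–(3.499,8.000)
cell (3,8): code 0001 → (3.499,8.000)–(3.000,8.416)
total: 8 segments, chained into 1 closed loop(s), length Σ = 5.367194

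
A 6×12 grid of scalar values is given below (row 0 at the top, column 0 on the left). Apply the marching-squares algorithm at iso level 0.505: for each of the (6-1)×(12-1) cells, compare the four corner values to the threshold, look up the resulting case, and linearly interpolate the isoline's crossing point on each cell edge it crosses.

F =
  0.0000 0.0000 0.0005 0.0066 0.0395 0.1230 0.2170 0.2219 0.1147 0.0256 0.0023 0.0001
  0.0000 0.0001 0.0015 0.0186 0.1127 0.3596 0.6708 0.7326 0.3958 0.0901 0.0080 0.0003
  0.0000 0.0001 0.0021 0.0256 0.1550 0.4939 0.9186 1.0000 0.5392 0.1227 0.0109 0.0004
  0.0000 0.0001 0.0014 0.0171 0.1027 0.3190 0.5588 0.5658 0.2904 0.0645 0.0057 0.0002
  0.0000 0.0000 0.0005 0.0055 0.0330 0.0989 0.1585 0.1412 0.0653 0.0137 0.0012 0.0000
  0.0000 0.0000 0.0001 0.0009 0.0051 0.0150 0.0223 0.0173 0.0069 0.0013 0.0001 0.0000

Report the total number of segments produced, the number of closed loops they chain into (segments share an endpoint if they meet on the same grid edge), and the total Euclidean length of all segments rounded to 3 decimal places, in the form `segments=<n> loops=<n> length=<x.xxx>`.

cell (0,5): code 0100 → (0.635,6.000)–(1.000,5.467)
cell (0,6): code 1100 → (0.554,7.000)–(0.635,6.000)
cell (0,7): code 1000 → (1.000,7.676)–(0.554,7.000)
cell (1,5): code 0110 → (1.000,5.467)–(2.000,5.026)
cell (1,7): code 1101 → (1.762,8.000)–(1.000,7.676)
cell (1,8): code 1000 → (2.000,8.082)–(1.762,8.000)
cell (2,5): code 0110 → (2.000,5.026)–(3.000,5.776)
cell (2,7): code 1011 → (3.000,7.221)–(2.137,8.000)
cell (2,8): code 0001 → (2.137,8.000)–(2.000,8.082)
cell (3,5): code 0010 → (3.000,5.776)–(3.134,6.000)
cell (3,6): code 0011 → (3.134,6.000)–(3.143,7.000)
cell (3,7): code 0001 → (3.143,7.000)–(3.000,7.221)
total: 12 segments, chained into 1 closed loop(s), length Σ = 8.728515

segments=12 loops=1 length=8.729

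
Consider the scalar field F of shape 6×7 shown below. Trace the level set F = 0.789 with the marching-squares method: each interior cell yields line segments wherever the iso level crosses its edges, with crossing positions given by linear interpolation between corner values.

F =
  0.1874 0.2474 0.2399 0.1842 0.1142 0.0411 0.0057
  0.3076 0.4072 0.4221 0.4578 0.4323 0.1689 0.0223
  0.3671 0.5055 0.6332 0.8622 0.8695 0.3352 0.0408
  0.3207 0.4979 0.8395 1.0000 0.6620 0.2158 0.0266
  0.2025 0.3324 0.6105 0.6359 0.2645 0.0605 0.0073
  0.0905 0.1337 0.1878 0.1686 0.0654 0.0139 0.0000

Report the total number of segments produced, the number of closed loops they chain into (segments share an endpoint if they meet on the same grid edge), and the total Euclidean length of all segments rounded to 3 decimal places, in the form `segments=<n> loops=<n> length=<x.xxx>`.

cell (1,2): code 0100 → (1.819,3.000)–(2.000,2.680)
cell (1,3): code 1100 → (1.816,4.000)–(1.819,3.000)
cell (1,4): code 1000 → (2.000,4.151)–(1.816,4.000)
cell (2,1): code 0100 → (2.755,2.000)–(3.000,1.852)
cell (2,2): code 1110 → (2.000,2.680)–(2.755,2.000)
cell (2,3): code 1011 → (3.000,3.624)–(2.388,4.000)
cell (2,4): code 0001 → (2.388,4.000)–(2.000,4.151)
cell (3,1): code 0010 → (3.000,1.852)–(3.221,2.000)
cell (3,2): code 0011 → (3.221,2.000)–(3.580,3.000)
cell (3,3): code 0001 → (3.580,3.000)–(3.000,3.624)
total: 10 segments, chained into 1 closed loop(s), length Σ = 6.221819

segments=10 loops=1 length=6.222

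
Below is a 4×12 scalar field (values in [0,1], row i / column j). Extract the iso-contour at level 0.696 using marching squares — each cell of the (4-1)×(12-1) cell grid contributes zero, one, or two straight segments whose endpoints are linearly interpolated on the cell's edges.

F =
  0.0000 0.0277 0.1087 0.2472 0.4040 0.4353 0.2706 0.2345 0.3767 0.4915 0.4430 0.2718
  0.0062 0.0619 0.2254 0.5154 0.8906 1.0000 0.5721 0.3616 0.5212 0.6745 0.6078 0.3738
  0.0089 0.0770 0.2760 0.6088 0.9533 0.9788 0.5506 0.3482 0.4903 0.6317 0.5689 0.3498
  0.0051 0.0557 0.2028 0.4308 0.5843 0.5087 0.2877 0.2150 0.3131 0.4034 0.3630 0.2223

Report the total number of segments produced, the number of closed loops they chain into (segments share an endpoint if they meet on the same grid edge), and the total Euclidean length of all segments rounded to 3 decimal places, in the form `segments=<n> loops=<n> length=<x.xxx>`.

cell (0,3): code 0100 → (0.600,4.000)–(1.000,3.481)
cell (0,4): code 1100 → (0.462,5.000)–(0.600,4.000)
cell (0,5): code 1000 → (1.000,5.710)–(0.462,5.000)
cell (1,3): code 0110 → (1.000,3.481)–(2.000,3.253)
cell (1,5): code 1001 → (2.000,5.660)–(1.000,5.710)
cell (2,3): code 0010 → (2.000,3.253)–(2.697,4.000)
cell (2,4): code 0011 → (2.697,4.000)–(2.602,5.000)
cell (2,5): code 0001 → (2.602,5.000)–(2.000,5.660)
total: 8 segments, chained into 1 closed loop(s), length Σ = 7.502505

segments=8 loops=1 length=7.503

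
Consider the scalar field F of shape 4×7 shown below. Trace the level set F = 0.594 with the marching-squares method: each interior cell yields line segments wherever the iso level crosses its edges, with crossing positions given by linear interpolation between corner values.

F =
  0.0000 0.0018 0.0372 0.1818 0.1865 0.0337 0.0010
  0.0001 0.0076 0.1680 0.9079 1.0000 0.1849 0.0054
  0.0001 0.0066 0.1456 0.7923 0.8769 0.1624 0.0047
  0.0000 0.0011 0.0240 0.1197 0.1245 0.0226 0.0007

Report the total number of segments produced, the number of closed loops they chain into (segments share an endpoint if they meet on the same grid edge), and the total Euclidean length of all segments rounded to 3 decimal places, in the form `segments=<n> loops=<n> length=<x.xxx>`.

segments=8 loops=1 length=6.300

cell (0,2): code 0100 → (0.568,3.000)–(1.000,2.576)
cell (0,3): code 1100 → (0.501,4.000)–(0.568,3.000)
cell (0,4): code 1000 → (1.000,4.498)–(0.501,4.000)
cell (1,2): code 0110 → (1.000,2.576)–(2.000,2.693)
cell (1,4): code 1001 → (2.000,4.396)–(1.000,4.498)
cell (2,2): code 0010 → (2.000,2.693)–(2.295,3.000)
cell (2,3): code 0011 → (2.295,3.000)–(2.376,4.000)
cell (2,4): code 0001 → (2.376,4.000)–(2.000,4.396)
total: 8 segments, chained into 1 closed loop(s), length Σ = 6.299830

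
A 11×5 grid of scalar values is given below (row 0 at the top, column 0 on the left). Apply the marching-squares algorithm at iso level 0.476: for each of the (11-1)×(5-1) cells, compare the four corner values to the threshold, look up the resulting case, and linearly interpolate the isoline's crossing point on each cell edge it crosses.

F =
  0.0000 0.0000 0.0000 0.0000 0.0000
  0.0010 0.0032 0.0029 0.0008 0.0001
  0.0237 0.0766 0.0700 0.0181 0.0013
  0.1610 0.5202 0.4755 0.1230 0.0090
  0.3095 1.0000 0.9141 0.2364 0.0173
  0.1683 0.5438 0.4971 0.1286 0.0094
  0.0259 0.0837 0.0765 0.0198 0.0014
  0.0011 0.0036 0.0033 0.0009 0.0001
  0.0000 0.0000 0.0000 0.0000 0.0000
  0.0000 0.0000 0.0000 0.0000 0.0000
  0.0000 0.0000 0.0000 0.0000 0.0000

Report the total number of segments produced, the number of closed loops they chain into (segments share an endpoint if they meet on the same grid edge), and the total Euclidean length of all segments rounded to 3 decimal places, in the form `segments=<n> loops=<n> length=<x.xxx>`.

cell (2,0): code 0100 → (2.900,1.000)–(3.000,0.877)
cell (2,1): code 1000 → (3.000,1.989)–(2.900,1.000)
cell (3,0): code 0110 → (3.000,0.877)–(4.000,0.241)
cell (3,1): code 1101 → (3.001,2.000)–(3.000,1.989)
cell (3,2): code 1000 → (4.000,2.646)–(3.001,2.000)
cell (4,0): code 0110 → (4.000,0.241)–(5.000,0.819)
cell (4,2): code 1001 → (5.000,2.057)–(4.000,2.646)
cell (5,0): code 0010 → (5.000,0.819)–(5.147,1.000)
cell (5,1): code 0011 → (5.147,1.000)–(5.050,2.000)
cell (5,2): code 0001 → (5.050,2.000)–(5.000,2.057)
total: 10 segments, chained into 1 closed loop(s), length Σ = 7.167961

segments=10 loops=1 length=7.168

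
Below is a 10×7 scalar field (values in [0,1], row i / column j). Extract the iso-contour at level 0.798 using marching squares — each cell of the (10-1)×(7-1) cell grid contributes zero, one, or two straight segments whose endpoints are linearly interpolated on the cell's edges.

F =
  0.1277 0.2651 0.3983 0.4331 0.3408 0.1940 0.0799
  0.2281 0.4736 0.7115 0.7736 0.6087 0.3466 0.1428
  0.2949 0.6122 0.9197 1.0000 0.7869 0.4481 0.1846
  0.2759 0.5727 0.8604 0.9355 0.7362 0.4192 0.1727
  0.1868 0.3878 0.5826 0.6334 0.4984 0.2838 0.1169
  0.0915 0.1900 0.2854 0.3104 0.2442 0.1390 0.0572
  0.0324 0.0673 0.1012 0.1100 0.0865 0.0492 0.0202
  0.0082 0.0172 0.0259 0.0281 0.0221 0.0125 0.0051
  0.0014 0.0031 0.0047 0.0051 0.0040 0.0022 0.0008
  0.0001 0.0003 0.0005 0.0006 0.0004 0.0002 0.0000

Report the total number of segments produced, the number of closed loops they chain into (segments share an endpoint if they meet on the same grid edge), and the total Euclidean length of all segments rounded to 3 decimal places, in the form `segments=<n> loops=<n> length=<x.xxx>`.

cell (1,1): code 0100 → (1.415,2.000)–(2.000,1.604)
cell (1,2): code 1100 → (1.108,3.000)–(1.415,2.000)
cell (1,3): code 1000 → (2.000,3.948)–(1.108,3.000)
cell (2,1): code 0110 → (2.000,1.604)–(3.000,1.783)
cell (2,3): code 1001 → (3.000,3.690)–(2.000,3.948)
cell (3,1): code 0010 → (3.000,1.783)–(3.225,2.000)
cell (3,2): code 0011 → (3.225,2.000)–(3.455,3.000)
cell (3,3): code 0001 → (3.455,3.000)–(3.000,3.690)
total: 8 segments, chained into 1 closed loop(s), length Σ = 7.267566

segments=8 loops=1 length=7.268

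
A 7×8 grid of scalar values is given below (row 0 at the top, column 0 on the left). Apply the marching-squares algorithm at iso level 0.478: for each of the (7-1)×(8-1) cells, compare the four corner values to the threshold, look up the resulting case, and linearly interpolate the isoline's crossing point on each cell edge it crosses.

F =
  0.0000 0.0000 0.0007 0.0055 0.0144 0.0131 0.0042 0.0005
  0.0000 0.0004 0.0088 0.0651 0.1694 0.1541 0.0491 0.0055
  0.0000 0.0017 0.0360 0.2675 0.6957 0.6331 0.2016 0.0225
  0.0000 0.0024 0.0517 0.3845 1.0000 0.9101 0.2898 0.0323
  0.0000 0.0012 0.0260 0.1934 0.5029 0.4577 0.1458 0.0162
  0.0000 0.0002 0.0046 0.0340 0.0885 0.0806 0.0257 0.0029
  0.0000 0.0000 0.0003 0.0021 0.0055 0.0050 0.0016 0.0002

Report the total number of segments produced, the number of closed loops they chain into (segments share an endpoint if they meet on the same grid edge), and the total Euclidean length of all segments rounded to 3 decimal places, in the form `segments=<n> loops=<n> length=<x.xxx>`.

cell (1,3): code 0100 → (1.586,4.000)–(2.000,3.492)
cell (1,4): code 1100 → (1.676,5.000)–(1.586,4.000)
cell (1,5): code 1000 → (2.000,5.359)–(1.676,5.000)
cell (2,3): code 0110 → (2.000,3.492)–(3.000,3.152)
cell (2,5): code 1001 → (3.000,5.697)–(2.000,5.359)
cell (3,3): code 0110 → (3.000,3.152)–(4.000,3.920)
cell (3,4): code 1011 → (4.000,4.551)–(3.955,5.000)
cell (3,5): code 0001 → (3.955,5.000)–(3.000,5.697)
cell (4,3): code 0010 → (4.000,3.920)–(4.060,4.000)
cell (4,4): code 0001 → (4.060,4.000)–(4.000,4.551)
total: 10 segments, chained into 1 closed loop(s), length Σ = 7.803405

segments=10 loops=1 length=7.803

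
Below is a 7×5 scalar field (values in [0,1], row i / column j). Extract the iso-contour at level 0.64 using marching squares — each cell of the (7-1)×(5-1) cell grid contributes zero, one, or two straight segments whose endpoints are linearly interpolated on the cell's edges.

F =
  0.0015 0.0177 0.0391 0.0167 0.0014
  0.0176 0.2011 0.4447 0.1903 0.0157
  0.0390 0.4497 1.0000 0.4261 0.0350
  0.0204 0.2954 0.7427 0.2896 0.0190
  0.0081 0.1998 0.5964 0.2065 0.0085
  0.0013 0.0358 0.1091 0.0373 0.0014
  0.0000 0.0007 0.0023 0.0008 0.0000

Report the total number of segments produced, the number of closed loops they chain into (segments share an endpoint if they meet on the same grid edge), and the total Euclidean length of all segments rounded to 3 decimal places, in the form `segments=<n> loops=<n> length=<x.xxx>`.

segments=6 loops=1 length=5.463

cell (1,1): code 0100 → (1.352,2.000)–(2.000,1.346)
cell (1,2): code 1000 → (2.000,2.627)–(1.352,2.000)
cell (2,1): code 0110 → (2.000,1.346)–(3.000,1.770)
cell (2,2): code 1001 → (3.000,2.227)–(2.000,2.627)
cell (3,1): code 0010 → (3.000,1.770)–(3.702,2.000)
cell (3,2): code 0001 → (3.702,2.000)–(3.000,2.227)
total: 6 segments, chained into 1 closed loop(s), length Σ = 5.463019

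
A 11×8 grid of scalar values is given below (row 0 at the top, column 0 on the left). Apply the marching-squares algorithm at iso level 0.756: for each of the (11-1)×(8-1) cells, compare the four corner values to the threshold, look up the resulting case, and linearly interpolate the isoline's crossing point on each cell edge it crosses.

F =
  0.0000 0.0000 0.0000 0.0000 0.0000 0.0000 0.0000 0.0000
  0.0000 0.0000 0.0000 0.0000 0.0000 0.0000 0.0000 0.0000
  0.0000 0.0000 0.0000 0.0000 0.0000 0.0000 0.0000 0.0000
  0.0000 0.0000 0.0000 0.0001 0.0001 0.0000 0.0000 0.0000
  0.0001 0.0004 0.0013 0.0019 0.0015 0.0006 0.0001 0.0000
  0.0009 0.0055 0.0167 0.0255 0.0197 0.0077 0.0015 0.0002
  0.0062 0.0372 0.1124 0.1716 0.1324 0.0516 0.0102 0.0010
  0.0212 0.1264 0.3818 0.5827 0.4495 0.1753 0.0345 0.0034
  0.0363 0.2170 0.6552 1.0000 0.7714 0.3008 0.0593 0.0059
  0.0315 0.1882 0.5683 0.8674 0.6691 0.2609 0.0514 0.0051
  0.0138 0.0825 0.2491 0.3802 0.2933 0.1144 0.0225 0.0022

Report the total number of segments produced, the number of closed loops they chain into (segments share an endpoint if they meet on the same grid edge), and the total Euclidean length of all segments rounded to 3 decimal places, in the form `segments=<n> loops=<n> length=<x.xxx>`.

segments=8 loops=1 length=5.319

cell (7,2): code 0100 → (7.415,3.000)–(8.000,2.292)
cell (7,3): code 1100 → (7.952,4.000)–(7.415,3.000)
cell (7,4): code 1000 → (8.000,4.033)–(7.952,4.000)
cell (8,2): code 0110 → (8.000,2.292)–(9.000,2.628)
cell (8,3): code 1011 → (9.000,3.562)–(8.151,4.000)
cell (8,4): code 0001 → (8.151,4.000)–(8.000,4.033)
cell (9,2): code 0010 → (9.000,2.628)–(9.229,3.000)
cell (9,3): code 0001 → (9.229,3.000)–(9.000,3.562)
total: 8 segments, chained into 1 closed loop(s), length Σ = 5.319074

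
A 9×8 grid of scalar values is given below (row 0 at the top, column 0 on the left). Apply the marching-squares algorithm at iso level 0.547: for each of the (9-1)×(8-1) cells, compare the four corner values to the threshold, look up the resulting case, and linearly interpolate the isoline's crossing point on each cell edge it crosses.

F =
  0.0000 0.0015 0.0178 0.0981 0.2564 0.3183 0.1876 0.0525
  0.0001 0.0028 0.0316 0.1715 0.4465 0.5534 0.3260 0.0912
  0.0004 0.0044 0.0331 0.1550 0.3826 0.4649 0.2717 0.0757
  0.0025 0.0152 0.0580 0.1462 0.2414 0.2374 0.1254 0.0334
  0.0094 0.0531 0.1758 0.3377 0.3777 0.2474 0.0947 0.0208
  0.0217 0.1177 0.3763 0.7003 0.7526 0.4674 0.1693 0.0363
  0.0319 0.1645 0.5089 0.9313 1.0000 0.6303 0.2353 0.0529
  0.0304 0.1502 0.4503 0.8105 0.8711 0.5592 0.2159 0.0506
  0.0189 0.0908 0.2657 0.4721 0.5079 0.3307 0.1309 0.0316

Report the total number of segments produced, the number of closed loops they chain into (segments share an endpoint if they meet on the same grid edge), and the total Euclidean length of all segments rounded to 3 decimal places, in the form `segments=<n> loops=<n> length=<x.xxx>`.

segments=16 loops=2 length=10.507

cell (0,4): code 0100 → (0.973,5.000)–(1.000,4.940)
cell (0,5): code 1000 → (1.000,5.028)–(0.973,5.000)
cell (1,4): code 0010 → (1.000,4.940)–(1.072,5.000)
cell (1,5): code 0001 → (1.072,5.000)–(1.000,5.028)
cell (4,2): code 0100 → (4.577,3.000)–(5.000,2.527)
cell (4,3): code 1100 → (4.452,4.000)–(4.577,3.000)
cell (4,4): code 1000 → (5.000,4.721)–(4.452,4.000)
cell (5,2): code 0110 → (5.000,2.527)–(6.000,2.090)
cell (5,4): code 1101 → (5.489,5.000)–(5.000,4.721)
cell (5,5): code 1000 → (6.000,5.211)–(5.489,5.000)
cell (6,2): code 0110 → (6.000,2.090)–(7.000,2.268)
cell (6,5): code 1001 → (7.000,5.036)–(6.000,5.211)
cell (7,2): code 0010 → (7.000,2.268)–(7.779,3.000)
cell (7,3): code 0011 → (7.779,3.000)–(7.892,4.000)
cell (7,4): code 0011 → (7.892,4.000)–(7.053,5.000)
cell (7,5): code 0001 → (7.053,5.000)–(7.000,5.036)
total: 16 segments, chained into 2 closed loop(s), length Σ = 10.506925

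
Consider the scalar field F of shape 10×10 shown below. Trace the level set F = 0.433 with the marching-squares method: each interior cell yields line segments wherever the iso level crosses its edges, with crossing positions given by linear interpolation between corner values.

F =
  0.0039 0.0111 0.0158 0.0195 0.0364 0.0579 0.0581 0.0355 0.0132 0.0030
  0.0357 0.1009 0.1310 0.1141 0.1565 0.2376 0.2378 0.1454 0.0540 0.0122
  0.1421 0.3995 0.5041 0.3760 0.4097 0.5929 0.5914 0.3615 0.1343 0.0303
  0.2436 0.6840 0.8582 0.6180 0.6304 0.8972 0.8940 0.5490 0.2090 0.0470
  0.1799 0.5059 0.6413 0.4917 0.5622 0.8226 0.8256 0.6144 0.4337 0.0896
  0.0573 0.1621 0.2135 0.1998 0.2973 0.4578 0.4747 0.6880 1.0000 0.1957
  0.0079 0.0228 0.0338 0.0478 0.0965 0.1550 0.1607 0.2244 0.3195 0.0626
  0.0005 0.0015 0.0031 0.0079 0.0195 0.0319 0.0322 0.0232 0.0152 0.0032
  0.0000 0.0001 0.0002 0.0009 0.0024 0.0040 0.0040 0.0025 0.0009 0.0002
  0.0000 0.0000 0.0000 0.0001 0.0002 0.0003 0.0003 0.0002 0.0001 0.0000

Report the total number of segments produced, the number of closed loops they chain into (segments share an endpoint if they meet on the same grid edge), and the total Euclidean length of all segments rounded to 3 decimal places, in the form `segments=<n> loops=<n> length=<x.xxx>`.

cell (1,1): code 0100 → (1.809,2.000)–(2.000,1.320)
cell (1,2): code 1000 → (2.000,2.555)–(1.809,2.000)
cell (1,4): code 0100 → (1.550,5.000)–(2.000,4.127)
cell (1,5): code 1100 → (1.552,6.000)–(1.550,5.000)
cell (1,6): code 1000 → (2.000,6.689)–(1.552,6.000)
cell (2,0): code 0100 → (2.118,1.000)–(3.000,0.430)
cell (2,1): code 1110 → (2.000,1.320)–(2.118,1.000)
cell (2,2): code 1101 → (2.236,3.000)–(2.000,2.555)
cell (2,3): code 1100 → (2.106,4.000)–(2.236,3.000)
cell (2,4): code 1110 → (2.000,4.127)–(2.106,4.000)
cell (2,6): code 1101 → (2.381,7.000)–(2.000,6.689)
cell (2,7): code 1000 → (3.000,7.341)–(2.381,7.000)
cell (3,0): code 0110 → (3.000,0.430)–(4.000,0.776)
cell (3,7): code 1101 → (3.997,8.000)–(3.000,7.341)
cell (3,8): code 1000 → (4.000,8.002)–(3.997,8.000)
cell (4,0): code 0010 → (4.000,0.776)–(4.212,1.000)
cell (4,1): code 0011 → (4.212,1.000)–(4.487,2.000)
cell (4,2): code 0011 → (4.487,2.000)–(4.201,3.000)
cell (4,3): code 0011 → (4.201,3.000)–(4.488,4.000)
cell (4,4): code 0111 → (4.488,4.000)–(5.000,4.845)
cell (4,8): code 1001 → (5.000,8.705)–(4.000,8.002)
cell (5,4): code 0010 → (5.000,4.845)–(5.082,5.000)
cell (5,5): code 0011 → (5.082,5.000)–(5.133,6.000)
cell (5,6): code 0011 → (5.133,6.000)–(5.550,7.000)
cell (5,7): code 0011 → (5.550,7.000)–(5.833,8.000)
cell (5,8): code 0001 → (5.833,8.000)–(5.000,8.705)
total: 26 segments, chained into 1 closed loop(s), length Σ = 20.647763

segments=26 loops=1 length=20.648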